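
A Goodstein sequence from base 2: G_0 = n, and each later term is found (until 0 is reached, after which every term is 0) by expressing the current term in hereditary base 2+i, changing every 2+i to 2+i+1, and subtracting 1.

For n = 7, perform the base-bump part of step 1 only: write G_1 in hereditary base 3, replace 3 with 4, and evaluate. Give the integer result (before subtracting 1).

260

i=0: 7 = 2^2 + 2 + 1 (b=2); 2→3: 3^3 + 3 + 1 = 31; 31−1 = 30
i=1: 30 = 3^3 + 3 (b=3); 3→4: 4^4 + 4 = 260; 260−1 = 259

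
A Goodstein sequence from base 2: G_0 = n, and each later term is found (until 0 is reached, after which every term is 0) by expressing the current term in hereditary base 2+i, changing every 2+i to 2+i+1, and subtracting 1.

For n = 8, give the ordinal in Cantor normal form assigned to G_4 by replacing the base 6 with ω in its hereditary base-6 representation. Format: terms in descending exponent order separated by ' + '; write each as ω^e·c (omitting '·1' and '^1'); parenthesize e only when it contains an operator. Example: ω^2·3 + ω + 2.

ω^ω·2 + ω^2·2 + ω + 5

G_0=8  [base 2] 2^(2 + 1)  →[2↦3]→  3^(3 + 1) = 81  −1 ⇒ G_1=80
G_1=80  [base 3] 2·3^3 + 2·3^2 + 2·3 + 2  →[3↦4]→  2·4^4 + 2·4^2 + 2·4 + 2 = 554  −1 ⇒ G_2=553
G_2=553  [base 4] 2·4^4 + 2·4^2 + 2·4 + 1  →[4↦5]→  2·5^5 + 2·5^2 + 2·5 + 1 = 6311  −1 ⇒ G_3=6310
G_3=6310  [base 5] 2·5^5 + 2·5^2 + 2·5  →[5↦6]→  2·6^6 + 2·6^2 + 2·6 = 93396  −1 ⇒ G_4=93395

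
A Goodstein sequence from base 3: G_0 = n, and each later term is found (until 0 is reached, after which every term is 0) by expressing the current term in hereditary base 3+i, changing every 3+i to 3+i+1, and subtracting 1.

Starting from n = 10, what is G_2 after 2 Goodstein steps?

24

G_0=10  [base 3] 3^2 + 1  →[3↦4]→  4^2 + 1 = 17  −1 ⇒ G_1=16
G_1=16  [base 4] 4^2  →[4↦5]→  5^2 = 25  −1 ⇒ G_2=24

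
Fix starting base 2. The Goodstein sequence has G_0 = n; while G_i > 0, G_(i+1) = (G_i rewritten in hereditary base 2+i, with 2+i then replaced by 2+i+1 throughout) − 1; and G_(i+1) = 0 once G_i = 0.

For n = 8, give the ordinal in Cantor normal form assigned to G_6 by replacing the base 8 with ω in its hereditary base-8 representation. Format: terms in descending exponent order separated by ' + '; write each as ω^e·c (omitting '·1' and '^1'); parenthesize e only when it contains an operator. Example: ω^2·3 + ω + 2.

ω^ω·2 + ω^2·2 + ω + 3

i=0: 8 = 2^(2 + 1) (b=2); 2→3: 3^(3 + 1) = 81; 81−1 = 80
i=1: 80 = 2·3^3 + 2·3^2 + 2·3 + 2 (b=3); 3→4: 2·4^4 + 2·4^2 + 2·4 + 2 = 554; 554−1 = 553
i=2: 553 = 2·4^4 + 2·4^2 + 2·4 + 1 (b=4); 4→5: 2·5^5 + 2·5^2 + 2·5 + 1 = 6311; 6311−1 = 6310
i=3: 6310 = 2·5^5 + 2·5^2 + 2·5 (b=5); 5→6: 2·6^6 + 2·6^2 + 2·6 = 93396; 93396−1 = 93395
i=4: 93395 = 2·6^6 + 2·6^2 + 6 + 5 (b=6); 6→7: 2·7^7 + 2·7^2 + 7 + 5 = 1647196; 1647196−1 = 1647195
i=5: 1647195 = 2·7^7 + 2·7^2 + 7 + 4 (b=7); 7→8: 2·8^8 + 2·8^2 + 8 + 4 = 33554572; 33554572−1 = 33554571
i=6: 33554571 = 2·8^8 + 2·8^2 + 8 + 3 (b=8); 8→9: 2·9^9 + 2·9^2 + 9 + 3 = 774841152; 774841152−1 = 774841151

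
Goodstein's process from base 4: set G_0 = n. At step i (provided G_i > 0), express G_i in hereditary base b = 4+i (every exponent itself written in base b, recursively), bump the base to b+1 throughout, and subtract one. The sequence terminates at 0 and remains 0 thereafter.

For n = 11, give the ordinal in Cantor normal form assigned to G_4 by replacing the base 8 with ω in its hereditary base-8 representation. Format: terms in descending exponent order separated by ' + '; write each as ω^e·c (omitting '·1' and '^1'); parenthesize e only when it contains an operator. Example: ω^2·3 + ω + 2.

G_0 = 11. HB_4(11) = 2·4 + 3. Bump = 13. G_1 = 12.
G_1 = 12. HB_5(12) = 2·5 + 2. Bump = 14. G_2 = 13.
G_2 = 13. HB_6(13) = 2·6 + 1. Bump = 15. G_3 = 14.
G_3 = 14. HB_7(14) = 2·7. Bump = 16. G_4 = 15.
G_4 = 15. HB_8(15) = 8 + 7. Bump = 16. G_5 = 15.

ω + 7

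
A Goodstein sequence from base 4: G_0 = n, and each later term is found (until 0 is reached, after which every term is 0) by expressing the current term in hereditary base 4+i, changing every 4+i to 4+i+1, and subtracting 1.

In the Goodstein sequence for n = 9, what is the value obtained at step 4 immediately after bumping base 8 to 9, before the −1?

(0) 9|_4 = 2·4 + 1 ↦ 2·5 + 1|_5 = 11 ⇒ 10
(1) 10|_5 = 2·5 ↦ 2·6|_6 = 12 ⇒ 11
(2) 11|_6 = 6 + 5 ↦ 7 + 5|_7 = 12 ⇒ 11
(3) 11|_7 = 7 + 4 ↦ 8 + 4|_8 = 12 ⇒ 11
(4) 11|_8 = 8 + 3 ↦ 9 + 3|_9 = 12 ⇒ 11

12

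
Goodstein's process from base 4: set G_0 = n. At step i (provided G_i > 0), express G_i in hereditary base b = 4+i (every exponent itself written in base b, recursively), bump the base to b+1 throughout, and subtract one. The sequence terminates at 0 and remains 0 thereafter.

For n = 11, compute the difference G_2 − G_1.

i=0: 11 = 2·4 + 3 (b=4); 4→5: 2·5 + 3 = 13; 13−1 = 12
i=1: 12 = 2·5 + 2 (b=5); 5→6: 2·6 + 2 = 14; 14−1 = 13

1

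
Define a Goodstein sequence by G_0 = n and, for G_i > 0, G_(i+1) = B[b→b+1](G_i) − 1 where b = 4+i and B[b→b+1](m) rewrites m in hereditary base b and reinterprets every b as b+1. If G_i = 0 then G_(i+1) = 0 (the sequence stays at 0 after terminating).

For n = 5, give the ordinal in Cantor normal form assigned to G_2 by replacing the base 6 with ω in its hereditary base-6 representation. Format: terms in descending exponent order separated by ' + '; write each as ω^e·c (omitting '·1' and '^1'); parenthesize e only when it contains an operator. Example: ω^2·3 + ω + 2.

5

[0] 5 ≡ 4 + 1 (base 4). Lift 5: 6. −1: 5.
[1] 5 ≡ 5 (base 5). Lift 6: 6. −1: 5.
[2] 5 ≡ 5 (base 6). Lift 7: 5. −1: 4.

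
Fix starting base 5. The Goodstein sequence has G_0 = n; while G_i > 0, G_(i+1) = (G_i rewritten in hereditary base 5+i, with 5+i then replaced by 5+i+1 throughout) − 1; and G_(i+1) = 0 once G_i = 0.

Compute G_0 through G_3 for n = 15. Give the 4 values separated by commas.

G_0 = 15. HB_5(15) = 3·5. Bump = 18. G_1 = 17.
G_1 = 17. HB_6(17) = 2·6 + 5. Bump = 19. G_2 = 18.
G_2 = 18. HB_7(18) = 2·7 + 4. Bump = 20. G_3 = 19.

15, 17, 18, 19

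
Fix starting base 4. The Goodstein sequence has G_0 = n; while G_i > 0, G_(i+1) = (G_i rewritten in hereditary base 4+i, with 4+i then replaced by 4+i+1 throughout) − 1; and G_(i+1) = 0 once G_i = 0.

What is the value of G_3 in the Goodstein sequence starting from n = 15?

G_0 = 15. HB_4(15) = 3·4 + 3. Bump = 18. G_1 = 17.
G_1 = 17. HB_5(17) = 3·5 + 2. Bump = 20. G_2 = 19.
G_2 = 19. HB_6(19) = 3·6 + 1. Bump = 22. G_3 = 21.
G_3 = 21. HB_7(21) = 3·7. Bump = 24. G_4 = 23.

21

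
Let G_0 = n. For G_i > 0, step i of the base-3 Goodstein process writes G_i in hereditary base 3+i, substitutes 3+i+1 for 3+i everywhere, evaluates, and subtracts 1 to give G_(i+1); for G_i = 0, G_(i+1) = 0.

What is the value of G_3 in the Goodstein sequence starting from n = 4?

3

[0] 4 ≡ 3 + 1 (base 3). Lift 4: 5. −1: 4.
[1] 4 ≡ 4 (base 4). Lift 5: 5. −1: 4.
[2] 4 ≡ 4 (base 5). Lift 6: 4. −1: 3.
[3] 3 ≡ 3 (base 6). Lift 7: 3. −1: 2.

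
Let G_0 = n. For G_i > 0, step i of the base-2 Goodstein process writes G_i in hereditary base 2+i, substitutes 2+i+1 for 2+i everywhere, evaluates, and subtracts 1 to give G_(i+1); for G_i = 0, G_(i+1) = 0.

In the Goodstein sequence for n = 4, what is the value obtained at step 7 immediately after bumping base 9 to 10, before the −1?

4 —HB2→ 2^2 —bump→ 3^3 = 27 —(−1)→ 26
26 —HB3→ 2·3^2 + 2·3 + 2 —bump→ 2·4^2 + 2·4 + 2 = 42 —(−1)→ 41
41 —HB4→ 2·4^2 + 2·4 + 1 —bump→ 2·5^2 + 2·5 + 1 = 61 —(−1)→ 60
60 —HB5→ 2·5^2 + 2·5 —bump→ 2·6^2 + 2·6 = 84 —(−1)→ 83
83 —HB6→ 2·6^2 + 6 + 5 —bump→ 2·7^2 + 7 + 5 = 110 —(−1)→ 109
109 —HB7→ 2·7^2 + 7 + 4 —bump→ 2·8^2 + 8 + 4 = 140 —(−1)→ 139
139 —HB8→ 2·8^2 + 8 + 3 —bump→ 2·9^2 + 9 + 3 = 174 —(−1)→ 173
173 —HB9→ 2·9^2 + 9 + 2 —bump→ 2·10^2 + 10 + 2 = 212 —(−1)→ 211

212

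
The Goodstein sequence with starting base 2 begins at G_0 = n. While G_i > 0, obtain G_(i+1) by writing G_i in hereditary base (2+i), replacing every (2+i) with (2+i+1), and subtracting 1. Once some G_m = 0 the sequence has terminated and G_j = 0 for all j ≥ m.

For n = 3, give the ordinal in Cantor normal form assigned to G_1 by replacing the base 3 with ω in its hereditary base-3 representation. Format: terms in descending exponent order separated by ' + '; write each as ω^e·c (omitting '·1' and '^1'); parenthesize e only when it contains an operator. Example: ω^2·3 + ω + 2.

base 2: 3 = 2 + 1; at 3: 3 + 1 = 4; next = 3
base 3: 3 = 3; at 4: 4 = 4; next = 3

ω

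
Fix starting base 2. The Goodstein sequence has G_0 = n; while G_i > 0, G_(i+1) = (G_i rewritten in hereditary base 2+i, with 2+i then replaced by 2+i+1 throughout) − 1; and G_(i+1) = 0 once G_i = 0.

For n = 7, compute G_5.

(0) 7|_2 = 2^2 + 2 + 1 ↦ 3^3 + 3 + 1|_3 = 31 ⇒ 30
(1) 30|_3 = 3^3 + 3 ↦ 4^4 + 4|_4 = 260 ⇒ 259
(2) 259|_4 = 4^4 + 3 ↦ 5^5 + 3|_5 = 3128 ⇒ 3127
(3) 3127|_5 = 5^5 + 2 ↦ 6^6 + 2|_6 = 46658 ⇒ 46657
(4) 46657|_6 = 6^6 + 1 ↦ 7^7 + 1|_7 = 823544 ⇒ 823543
(5) 823543|_7 = 7^7 ↦ 8^8|_8 = 16777216 ⇒ 16777215

823543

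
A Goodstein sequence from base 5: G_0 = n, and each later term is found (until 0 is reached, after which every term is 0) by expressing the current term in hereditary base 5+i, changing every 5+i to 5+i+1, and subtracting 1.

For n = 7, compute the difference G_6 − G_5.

i=0: 7 = 5 + 2 (b=5); 5→6: 6 + 2 = 8; 8−1 = 7
i=1: 7 = 6 + 1 (b=6); 6→7: 7 + 1 = 8; 8−1 = 7
i=2: 7 = 7 (b=7); 7→8: 8 = 8; 8−1 = 7
i=3: 7 = 7 (b=8); 8→9: 7 = 7; 7−1 = 6
i=4: 6 = 6 (b=9); 9→10: 6 = 6; 6−1 = 5
i=5: 5 = 5 (b=10); 10→11: 5 = 5; 5−1 = 4

-1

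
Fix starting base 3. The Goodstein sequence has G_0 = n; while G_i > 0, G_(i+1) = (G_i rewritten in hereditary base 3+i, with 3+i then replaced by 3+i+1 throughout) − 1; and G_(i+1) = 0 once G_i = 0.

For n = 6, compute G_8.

step 0: 6 = 2·3; sub 4 for 3: 2·4; = 8; G_1 = 8−1 = 7
step 1: 7 = 4 + 3; sub 5 for 4: 5 + 3; = 8; G_2 = 8−1 = 7
step 2: 7 = 5 + 2; sub 6 for 5: 6 + 2; = 8; G_3 = 8−1 = 7
step 3: 7 = 6 + 1; sub 7 for 6: 7 + 1; = 8; G_4 = 8−1 = 7
step 4: 7 = 7; sub 8 for 7: 8; = 8; G_5 = 8−1 = 7
step 5: 7 = 7; sub 9 for 8: 7; = 7; G_6 = 7−1 = 6
step 6: 6 = 6; sub 10 for 9: 6; = 6; G_7 = 6−1 = 5
step 7: 5 = 5; sub 11 for 10: 5; = 5; G_8 = 5−1 = 4

4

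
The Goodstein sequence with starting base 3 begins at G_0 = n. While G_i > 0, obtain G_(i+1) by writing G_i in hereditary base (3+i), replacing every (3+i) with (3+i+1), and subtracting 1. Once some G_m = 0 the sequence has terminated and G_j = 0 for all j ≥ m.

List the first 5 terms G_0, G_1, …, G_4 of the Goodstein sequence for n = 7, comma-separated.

7, 8, 9, 9, 9

i=0: 7 = 2·3 + 1 (b=3); 3→4: 2·4 + 1 = 9; 9−1 = 8
i=1: 8 = 2·4 (b=4); 4→5: 2·5 = 10; 10−1 = 9
i=2: 9 = 5 + 4 (b=5); 5→6: 6 + 4 = 10; 10−1 = 9
i=3: 9 = 6 + 3 (b=6); 6→7: 7 + 3 = 10; 10−1 = 9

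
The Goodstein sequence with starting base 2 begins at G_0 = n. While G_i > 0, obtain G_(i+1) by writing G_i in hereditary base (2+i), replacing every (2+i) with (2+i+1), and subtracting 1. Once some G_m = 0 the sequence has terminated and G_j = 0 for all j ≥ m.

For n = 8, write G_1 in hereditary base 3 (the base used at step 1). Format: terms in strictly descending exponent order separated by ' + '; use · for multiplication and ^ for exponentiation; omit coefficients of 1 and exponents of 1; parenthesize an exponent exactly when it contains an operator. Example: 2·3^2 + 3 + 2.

2·3^3 + 2·3^2 + 2·3 + 2

base 2: 8 = 2^(2 + 1); at 3: 3^(3 + 1) = 81; next = 80
base 3: 80 = 2·3^3 + 2·3^2 + 2·3 + 2; at 4: 2·4^4 + 2·4^2 + 2·4 + 2 = 554; next = 553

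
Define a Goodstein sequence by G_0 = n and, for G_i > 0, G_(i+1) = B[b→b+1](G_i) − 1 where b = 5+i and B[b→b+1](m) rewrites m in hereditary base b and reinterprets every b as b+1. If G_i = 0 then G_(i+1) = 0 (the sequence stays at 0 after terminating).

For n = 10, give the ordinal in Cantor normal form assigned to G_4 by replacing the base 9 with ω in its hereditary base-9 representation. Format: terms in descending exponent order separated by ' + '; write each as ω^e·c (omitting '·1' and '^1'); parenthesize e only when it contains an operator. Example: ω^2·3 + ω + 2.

ω + 2

G_0=10  [base 5] 2·5  →[5↦6]→  2·6 = 12  −1 ⇒ G_1=11
G_1=11  [base 6] 6 + 5  →[6↦7]→  7 + 5 = 12  −1 ⇒ G_2=11
G_2=11  [base 7] 7 + 4  →[7↦8]→  8 + 4 = 12  −1 ⇒ G_3=11
G_3=11  [base 8] 8 + 3  →[8↦9]→  9 + 3 = 12  −1 ⇒ G_4=11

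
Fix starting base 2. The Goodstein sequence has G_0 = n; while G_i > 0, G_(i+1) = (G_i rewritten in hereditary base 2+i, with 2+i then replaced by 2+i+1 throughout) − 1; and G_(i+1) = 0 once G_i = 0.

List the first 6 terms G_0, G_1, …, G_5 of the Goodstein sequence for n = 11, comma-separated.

11, 84, 1027, 15627, 279937, 5764801

[0] 11 ≡ 2^(2 + 1) + 2 + 1 (base 2). Lift 3: 85. −1: 84.
[1] 84 ≡ 3^(3 + 1) + 3 (base 3). Lift 4: 1028. −1: 1027.
[2] 1027 ≡ 4^(4 + 1) + 3 (base 4). Lift 5: 15628. −1: 15627.
[3] 15627 ≡ 5^(5 + 1) + 2 (base 5). Lift 6: 279938. −1: 279937.
[4] 279937 ≡ 6^(6 + 1) + 1 (base 6). Lift 7: 5764802. −1: 5764801.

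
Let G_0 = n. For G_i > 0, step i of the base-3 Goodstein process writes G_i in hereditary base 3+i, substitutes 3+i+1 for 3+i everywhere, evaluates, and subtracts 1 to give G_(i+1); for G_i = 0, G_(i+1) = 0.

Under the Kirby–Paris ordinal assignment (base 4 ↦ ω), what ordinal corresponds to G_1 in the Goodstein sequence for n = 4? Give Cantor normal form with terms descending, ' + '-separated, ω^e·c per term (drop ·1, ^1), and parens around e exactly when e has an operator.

ω

step 0: 4 = 3 + 1; sub 4 for 3: 4 + 1; = 5; G_1 = 5−1 = 4
step 1: 4 = 4; sub 5 for 4: 5; = 5; G_2 = 5−1 = 4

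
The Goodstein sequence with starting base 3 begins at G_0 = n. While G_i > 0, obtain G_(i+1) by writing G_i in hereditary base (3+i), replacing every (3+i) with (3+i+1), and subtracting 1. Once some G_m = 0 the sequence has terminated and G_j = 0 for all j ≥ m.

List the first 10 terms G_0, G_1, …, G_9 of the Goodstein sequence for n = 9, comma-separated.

9, 15, 17, 19, 21, 23, 24, 25, 26, 27

(0) 9|_3 = 3^2 ↦ 4^2|_4 = 16 ⇒ 15
(1) 15|_4 = 3·4 + 3 ↦ 3·5 + 3|_5 = 18 ⇒ 17
(2) 17|_5 = 3·5 + 2 ↦ 3·6 + 2|_6 = 20 ⇒ 19
(3) 19|_6 = 3·6 + 1 ↦ 3·7 + 1|_7 = 22 ⇒ 21
(4) 21|_7 = 3·7 ↦ 3·8|_8 = 24 ⇒ 23
(5) 23|_8 = 2·8 + 7 ↦ 2·9 + 7|_9 = 25 ⇒ 24
(6) 24|_9 = 2·9 + 6 ↦ 2·10 + 6|_10 = 26 ⇒ 25
(7) 25|_10 = 2·10 + 5 ↦ 2·11 + 5|_11 = 27 ⇒ 26
(8) 26|_11 = 2·11 + 4 ↦ 2·12 + 4|_12 = 28 ⇒ 27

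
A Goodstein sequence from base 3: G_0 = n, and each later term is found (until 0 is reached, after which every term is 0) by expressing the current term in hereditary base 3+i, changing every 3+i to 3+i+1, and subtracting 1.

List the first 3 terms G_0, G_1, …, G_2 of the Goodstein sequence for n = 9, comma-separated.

9, 15, 17

G_0=9  [base 3] 3^2  →[3↦4]→  4^2 = 16  −1 ⇒ G_1=15
G_1=15  [base 4] 3·4 + 3  →[4↦5]→  3·5 + 3 = 18  −1 ⇒ G_2=17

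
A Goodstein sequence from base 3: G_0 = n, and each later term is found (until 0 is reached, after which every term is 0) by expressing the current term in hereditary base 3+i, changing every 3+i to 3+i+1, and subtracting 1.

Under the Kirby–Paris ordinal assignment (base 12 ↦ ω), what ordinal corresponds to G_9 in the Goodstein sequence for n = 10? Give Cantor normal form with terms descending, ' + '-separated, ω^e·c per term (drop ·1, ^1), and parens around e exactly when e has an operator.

ω·3 + 7

step 0: 10 = 3^2 + 1; sub 4 for 3: 4^2 + 1; = 17; G_1 = 17−1 = 16
step 1: 16 = 4^2; sub 5 for 4: 5^2; = 25; G_2 = 25−1 = 24
step 2: 24 = 4·5 + 4; sub 6 for 5: 4·6 + 4; = 28; G_3 = 28−1 = 27
step 3: 27 = 4·6 + 3; sub 7 for 6: 4·7 + 3; = 31; G_4 = 31−1 = 30
step 4: 30 = 4·7 + 2; sub 8 for 7: 4·8 + 2; = 34; G_5 = 34−1 = 33
step 5: 33 = 4·8 + 1; sub 9 for 8: 4·9 + 1; = 37; G_6 = 37−1 = 36
step 6: 36 = 4·9; sub 10 for 9: 4·10; = 40; G_7 = 40−1 = 39
step 7: 39 = 3·10 + 9; sub 11 for 10: 3·11 + 9; = 42; G_8 = 42−1 = 41
step 8: 41 = 3·11 + 8; sub 12 for 11: 3·12 + 8; = 44; G_9 = 44−1 = 43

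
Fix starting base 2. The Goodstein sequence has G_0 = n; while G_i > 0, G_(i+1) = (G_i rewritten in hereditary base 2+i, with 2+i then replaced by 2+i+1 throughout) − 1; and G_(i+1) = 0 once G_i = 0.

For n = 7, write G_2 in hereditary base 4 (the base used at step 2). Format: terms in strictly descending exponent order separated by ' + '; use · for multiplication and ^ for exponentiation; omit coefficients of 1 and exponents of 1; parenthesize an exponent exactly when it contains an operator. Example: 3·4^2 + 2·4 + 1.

(0) 7|_2 = 2^2 + 2 + 1 ↦ 3^3 + 3 + 1|_3 = 31 ⇒ 30
(1) 30|_3 = 3^3 + 3 ↦ 4^4 + 4|_4 = 260 ⇒ 259
(2) 259|_4 = 4^4 + 3 ↦ 5^5 + 3|_5 = 3128 ⇒ 3127

4^4 + 3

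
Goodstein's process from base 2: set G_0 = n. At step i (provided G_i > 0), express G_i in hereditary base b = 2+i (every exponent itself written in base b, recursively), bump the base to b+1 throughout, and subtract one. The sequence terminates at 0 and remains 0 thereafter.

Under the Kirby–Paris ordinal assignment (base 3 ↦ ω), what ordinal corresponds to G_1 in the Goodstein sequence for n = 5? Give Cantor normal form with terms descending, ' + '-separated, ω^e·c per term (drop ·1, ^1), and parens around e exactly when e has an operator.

ω^ω

[0] 5 ≡ 2^2 + 1 (base 2). Lift 3: 28. −1: 27.
[1] 27 ≡ 3^3 (base 3). Lift 4: 256. −1: 255.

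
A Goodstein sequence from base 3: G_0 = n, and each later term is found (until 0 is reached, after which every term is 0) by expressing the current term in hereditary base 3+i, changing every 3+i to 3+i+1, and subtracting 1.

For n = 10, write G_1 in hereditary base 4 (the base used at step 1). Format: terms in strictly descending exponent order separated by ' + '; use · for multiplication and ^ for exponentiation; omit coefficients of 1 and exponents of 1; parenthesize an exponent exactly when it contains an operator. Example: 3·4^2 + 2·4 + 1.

10 —HB3→ 3^2 + 1 —bump→ 4^2 + 1 = 17 —(−1)→ 16
16 —HB4→ 4^2 —bump→ 5^2 = 25 —(−1)→ 24

4^2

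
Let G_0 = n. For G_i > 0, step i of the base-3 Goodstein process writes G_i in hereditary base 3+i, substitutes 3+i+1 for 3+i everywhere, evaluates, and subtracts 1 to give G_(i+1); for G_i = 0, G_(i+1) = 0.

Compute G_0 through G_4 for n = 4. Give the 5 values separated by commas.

i=0: 4 = 3 + 1 (b=3); 3→4: 4 + 1 = 5; 5−1 = 4
i=1: 4 = 4 (b=4); 4→5: 5 = 5; 5−1 = 4
i=2: 4 = 4 (b=5); 5→6: 4 = 4; 4−1 = 3
i=3: 3 = 3 (b=6); 6→7: 3 = 3; 3−1 = 2

4, 4, 4, 3, 2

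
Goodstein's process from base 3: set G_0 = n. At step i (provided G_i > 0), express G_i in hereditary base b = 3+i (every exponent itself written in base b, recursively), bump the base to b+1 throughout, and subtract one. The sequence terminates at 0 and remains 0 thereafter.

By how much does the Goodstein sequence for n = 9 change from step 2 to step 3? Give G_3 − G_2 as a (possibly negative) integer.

2

base 3: 9 = 3^2; at 4: 4^2 = 16; next = 15
base 4: 15 = 3·4 + 3; at 5: 3·5 + 3 = 18; next = 17
base 5: 17 = 3·5 + 2; at 6: 3·6 + 2 = 20; next = 19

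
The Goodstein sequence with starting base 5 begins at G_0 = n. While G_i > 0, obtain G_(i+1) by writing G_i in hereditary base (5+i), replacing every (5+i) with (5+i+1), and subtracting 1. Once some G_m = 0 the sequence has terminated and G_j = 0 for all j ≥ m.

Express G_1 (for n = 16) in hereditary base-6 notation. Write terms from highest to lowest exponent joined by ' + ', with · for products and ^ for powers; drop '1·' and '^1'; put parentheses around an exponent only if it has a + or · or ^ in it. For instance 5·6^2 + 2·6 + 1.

3·6

base 5: 16 = 3·5 + 1; at 6: 3·6 + 1 = 19; next = 18
base 6: 18 = 3·6; at 7: 3·7 = 21; next = 20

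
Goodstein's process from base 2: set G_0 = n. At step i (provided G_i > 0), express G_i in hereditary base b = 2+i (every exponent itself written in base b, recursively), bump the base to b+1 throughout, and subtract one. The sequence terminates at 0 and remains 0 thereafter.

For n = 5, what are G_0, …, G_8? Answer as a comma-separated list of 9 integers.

5, 27, 255, 467, 775, 1197, 1751, 2454, 3325

G_0 = 5. HB_2(5) = 2^2 + 1. Bump = 28. G_1 = 27.
G_1 = 27. HB_3(27) = 3^3. Bump = 256. G_2 = 255.
G_2 = 255. HB_4(255) = 3·4^3 + 3·4^2 + 3·4 + 3. Bump = 468. G_3 = 467.
G_3 = 467. HB_5(467) = 3·5^3 + 3·5^2 + 3·5 + 2. Bump = 776. G_4 = 775.
G_4 = 775. HB_6(775) = 3·6^3 + 3·6^2 + 3·6 + 1. Bump = 1198. G_5 = 1197.
G_5 = 1197. HB_7(1197) = 3·7^3 + 3·7^2 + 3·7. Bump = 1752. G_6 = 1751.
G_6 = 1751. HB_8(1751) = 3·8^3 + 3·8^2 + 2·8 + 7. Bump = 2455. G_7 = 2454.
G_7 = 2454. HB_9(2454) = 3·9^3 + 3·9^2 + 2·9 + 6. Bump = 3326. G_8 = 3325.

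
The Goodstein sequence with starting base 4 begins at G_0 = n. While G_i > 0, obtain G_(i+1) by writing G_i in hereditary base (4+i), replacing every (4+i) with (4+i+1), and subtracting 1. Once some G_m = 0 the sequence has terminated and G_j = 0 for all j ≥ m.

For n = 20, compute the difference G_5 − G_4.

20 —HB4→ 4^2 + 4 —bump→ 5^2 + 5 = 30 —(−1)→ 29
29 —HB5→ 5^2 + 4 —bump→ 6^2 + 4 = 40 —(−1)→ 39
39 —HB6→ 6^2 + 3 —bump→ 7^2 + 3 = 52 —(−1)→ 51
51 —HB7→ 7^2 + 2 —bump→ 8^2 + 2 = 66 —(−1)→ 65
65 —HB8→ 8^2 + 1 —bump→ 9^2 + 1 = 82 —(−1)→ 81

16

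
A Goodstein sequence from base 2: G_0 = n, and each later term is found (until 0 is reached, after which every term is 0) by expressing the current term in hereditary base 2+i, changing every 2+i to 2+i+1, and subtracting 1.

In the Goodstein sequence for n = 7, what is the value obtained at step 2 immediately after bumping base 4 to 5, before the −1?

3128

7 —HB2→ 2^2 + 2 + 1 —bump→ 3^3 + 3 + 1 = 31 —(−1)→ 30
30 —HB3→ 3^3 + 3 —bump→ 4^4 + 4 = 260 —(−1)→ 259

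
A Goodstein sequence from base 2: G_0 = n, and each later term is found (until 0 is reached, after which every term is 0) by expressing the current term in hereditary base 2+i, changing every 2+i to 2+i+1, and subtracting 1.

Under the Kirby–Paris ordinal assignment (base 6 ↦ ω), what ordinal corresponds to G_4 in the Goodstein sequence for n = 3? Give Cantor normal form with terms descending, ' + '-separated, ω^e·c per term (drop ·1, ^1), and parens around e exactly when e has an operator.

1

(0) 3|_2 = 2 + 1 ↦ 3 + 1|_3 = 4 ⇒ 3
(1) 3|_3 = 3 ↦ 4|_4 = 4 ⇒ 3
(2) 3|_4 = 3 ↦ 3|_5 = 3 ⇒ 2
(3) 2|_5 = 2 ↦ 2|_6 = 2 ⇒ 1
(4) 1|_6 = 1 ↦ 1|_7 = 1 ⇒ 0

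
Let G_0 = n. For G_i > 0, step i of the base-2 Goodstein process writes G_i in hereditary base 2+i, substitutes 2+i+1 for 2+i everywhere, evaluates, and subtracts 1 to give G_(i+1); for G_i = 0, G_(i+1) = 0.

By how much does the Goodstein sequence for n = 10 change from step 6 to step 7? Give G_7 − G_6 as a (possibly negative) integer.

base 2: 10 = 2^(2 + 1) + 2; at 3: 3^(3 + 1) + 3 = 84; next = 83
base 3: 83 = 3^(3 + 1) + 2; at 4: 4^(4 + 1) + 2 = 1026; next = 1025
base 4: 1025 = 4^(4 + 1) + 1; at 5: 5^(5 + 1) + 1 = 15626; next = 15625
base 5: 15625 = 5^(5 + 1); at 6: 6^(6 + 1) = 279936; next = 279935
base 6: 279935 = 5·6^6 + 5·6^5 + 5·6^4 + 5·6^3 + 5·6^2 + 5·6 + 5; at 7: 5·7^7 + 5·7^5 + 5·7^4 + 5·7^3 + 5·7^2 + 5·7 + 5 = 4215755; next = 4215754
base 7: 4215754 = 5·7^7 + 5·7^5 + 5·7^4 + 5·7^3 + 5·7^2 + 5·7 + 4; at 8: 5·8^8 + 5·8^5 + 5·8^4 + 5·8^3 + 5·8^2 + 5·8 + 4 = 84073324; next = 84073323
base 8: 84073323 = 5·8^8 + 5·8^5 + 5·8^4 + 5·8^3 + 5·8^2 + 5·8 + 3; at 9: 5·9^9 + 5·9^5 + 5·9^4 + 5·9^3 + 5·9^2 + 5·9 + 3 = 1937434593; next = 1937434592

1853361269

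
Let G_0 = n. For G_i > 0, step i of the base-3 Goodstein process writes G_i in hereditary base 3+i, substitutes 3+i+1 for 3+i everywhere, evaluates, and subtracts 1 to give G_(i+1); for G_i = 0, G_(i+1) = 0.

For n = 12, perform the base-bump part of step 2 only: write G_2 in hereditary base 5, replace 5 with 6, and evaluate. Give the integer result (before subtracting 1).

12 —HB3→ 3^2 + 3 —bump→ 4^2 + 4 = 20 —(−1)→ 19
19 —HB4→ 4^2 + 3 —bump→ 5^2 + 3 = 28 —(−1)→ 27
27 —HB5→ 5^2 + 2 —bump→ 6^2 + 2 = 38 —(−1)→ 37

38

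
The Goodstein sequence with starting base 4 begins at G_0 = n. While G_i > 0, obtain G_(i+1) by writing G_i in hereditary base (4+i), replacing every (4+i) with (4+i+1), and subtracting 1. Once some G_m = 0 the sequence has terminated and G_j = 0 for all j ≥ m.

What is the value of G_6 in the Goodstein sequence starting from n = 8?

9

G_0 = 8. HB_4(8) = 2·4. Bump = 10. G_1 = 9.
G_1 = 9. HB_5(9) = 5 + 4. Bump = 10. G_2 = 9.
G_2 = 9. HB_6(9) = 6 + 3. Bump = 10. G_3 = 9.
G_3 = 9. HB_7(9) = 7 + 2. Bump = 10. G_4 = 9.
G_4 = 9. HB_8(9) = 8 + 1. Bump = 10. G_5 = 9.
G_5 = 9. HB_9(9) = 9. Bump = 10. G_6 = 9.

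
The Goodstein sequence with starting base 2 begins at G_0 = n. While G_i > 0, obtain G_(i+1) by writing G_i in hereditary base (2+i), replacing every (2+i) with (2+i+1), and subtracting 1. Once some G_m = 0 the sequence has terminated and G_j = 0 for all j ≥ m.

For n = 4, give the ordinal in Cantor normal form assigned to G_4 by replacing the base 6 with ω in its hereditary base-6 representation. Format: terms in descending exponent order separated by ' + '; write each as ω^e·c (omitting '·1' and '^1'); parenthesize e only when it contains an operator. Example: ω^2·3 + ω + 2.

ω^2·2 + ω + 5

4 —HB2→ 2^2 —bump→ 3^3 = 27 —(−1)→ 26
26 —HB3→ 2·3^2 + 2·3 + 2 —bump→ 2·4^2 + 2·4 + 2 = 42 —(−1)→ 41
41 —HB4→ 2·4^2 + 2·4 + 1 —bump→ 2·5^2 + 2·5 + 1 = 61 —(−1)→ 60
60 —HB5→ 2·5^2 + 2·5 —bump→ 2·6^2 + 2·6 = 84 —(−1)→ 83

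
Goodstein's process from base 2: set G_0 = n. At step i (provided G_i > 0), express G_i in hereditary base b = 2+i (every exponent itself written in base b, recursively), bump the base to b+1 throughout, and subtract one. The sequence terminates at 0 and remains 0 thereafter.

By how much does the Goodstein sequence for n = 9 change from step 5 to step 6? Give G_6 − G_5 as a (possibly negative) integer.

(0) 9|_2 = 2^(2 + 1) + 1 ↦ 3^(3 + 1) + 1|_3 = 82 ⇒ 81
(1) 81|_3 = 3^(3 + 1) ↦ 4^(4 + 1)|_4 = 1024 ⇒ 1023
(2) 1023|_4 = 3·4^4 + 3·4^3 + 3·4^2 + 3·4 + 3 ↦ 3·5^5 + 3·5^3 + 3·5^2 + 3·5 + 3|_5 = 9843 ⇒ 9842
(3) 9842|_5 = 3·5^5 + 3·5^3 + 3·5^2 + 3·5 + 2 ↦ 3·6^6 + 3·6^3 + 3·6^2 + 3·6 + 2|_6 = 140744 ⇒ 140743
(4) 140743|_6 = 3·6^6 + 3·6^3 + 3·6^2 + 3·6 + 1 ↦ 3·7^7 + 3·7^3 + 3·7^2 + 3·7 + 1|_7 = 2471827 ⇒ 2471826
(5) 2471826|_7 = 3·7^7 + 3·7^3 + 3·7^2 + 3·7 ↦ 3·8^8 + 3·8^3 + 3·8^2 + 3·8|_8 = 50333400 ⇒ 50333399

47861573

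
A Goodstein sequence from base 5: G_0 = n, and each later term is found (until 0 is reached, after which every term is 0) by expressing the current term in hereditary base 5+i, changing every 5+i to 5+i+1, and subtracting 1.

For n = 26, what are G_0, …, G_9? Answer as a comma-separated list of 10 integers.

26, 36, 48, 53, 58, 63, 68, 73, 78, 83

step 0: 26 = 5^2 + 1; sub 6 for 5: 6^2 + 1; = 37; G_1 = 37−1 = 36
step 1: 36 = 6^2; sub 7 for 6: 7^2; = 49; G_2 = 49−1 = 48
step 2: 48 = 6·7 + 6; sub 8 for 7: 6·8 + 6; = 54; G_3 = 54−1 = 53
step 3: 53 = 6·8 + 5; sub 9 for 8: 6·9 + 5; = 59; G_4 = 59−1 = 58
step 4: 58 = 6·9 + 4; sub 10 for 9: 6·10 + 4; = 64; G_5 = 64−1 = 63
step 5: 63 = 6·10 + 3; sub 11 for 10: 6·11 + 3; = 69; G_6 = 69−1 = 68
step 6: 68 = 6·11 + 2; sub 12 for 11: 6·12 + 2; = 74; G_7 = 74−1 = 73
step 7: 73 = 6·12 + 1; sub 13 for 12: 6·13 + 1; = 79; G_8 = 79−1 = 78
step 8: 78 = 6·13; sub 14 for 13: 6·14; = 84; G_9 = 84−1 = 83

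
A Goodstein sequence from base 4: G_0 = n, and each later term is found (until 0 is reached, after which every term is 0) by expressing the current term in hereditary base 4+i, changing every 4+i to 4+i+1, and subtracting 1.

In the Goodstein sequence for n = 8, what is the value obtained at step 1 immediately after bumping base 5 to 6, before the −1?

10

step 0: 8 = 2·4; sub 5 for 4: 2·5; = 10; G_1 = 10−1 = 9
step 1: 9 = 5 + 4; sub 6 for 5: 6 + 4; = 10; G_2 = 10−1 = 9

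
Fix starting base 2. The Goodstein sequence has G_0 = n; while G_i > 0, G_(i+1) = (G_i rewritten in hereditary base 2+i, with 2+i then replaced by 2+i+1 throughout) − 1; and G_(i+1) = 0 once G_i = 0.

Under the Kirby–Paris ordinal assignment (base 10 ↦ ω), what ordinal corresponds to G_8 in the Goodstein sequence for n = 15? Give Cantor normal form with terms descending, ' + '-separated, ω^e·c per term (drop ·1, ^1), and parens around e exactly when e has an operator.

ω^(ω + 1) + ω^7·7 + ω^6·7 + ω^5·7 + ω^4·7 + ω^3·7 + ω^2·7 + ω·7 + 5

G_0 = 15. HB_2(15) = 2^(2 + 1) + 2^2 + 2 + 1. Bump = 112. G_1 = 111.
G_1 = 111. HB_3(111) = 3^(3 + 1) + 3^3 + 3. Bump = 1284. G_2 = 1283.
G_2 = 1283. HB_4(1283) = 4^(4 + 1) + 4^4 + 3. Bump = 18753. G_3 = 18752.
G_3 = 18752. HB_5(18752) = 5^(5 + 1) + 5^5 + 2. Bump = 326594. G_4 = 326593.
G_4 = 326593. HB_6(326593) = 6^(6 + 1) + 6^6 + 1. Bump = 6588345. G_5 = 6588344.
G_5 = 6588344. HB_7(6588344) = 7^(7 + 1) + 7^7. Bump = 150994944. G_6 = 150994943.
G_6 = 150994943. HB_8(150994943) = 8^(8 + 1) + 7·8^7 + 7·8^6 + 7·8^5 + 7·8^4 + 7·8^3 + 7·8^2 + 7·8 + 7. Bump = 3524450281. G_7 = 3524450280.
G_7 = 3524450280. HB_9(3524450280) = 9^(9 + 1) + 7·9^7 + 7·9^6 + 7·9^5 + 7·9^4 + 7·9^3 + 7·9^2 + 7·9 + 6. Bump = 100077777776. G_8 = 100077777775.
G_8 = 100077777775. HB_10(100077777775) = 10^(10 + 1) + 7·10^7 + 7·10^6 + 7·10^5 + 7·10^4 + 7·10^3 + 7·10^2 + 7·10 + 5. Bump = 3138578427935. G_9 = 3138578427934.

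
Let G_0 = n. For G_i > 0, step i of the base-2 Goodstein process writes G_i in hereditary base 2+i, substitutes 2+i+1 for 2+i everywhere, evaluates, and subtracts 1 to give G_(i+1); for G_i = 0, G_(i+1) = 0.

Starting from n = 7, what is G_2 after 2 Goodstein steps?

259

i=0: 7 = 2^2 + 2 + 1 (b=2); 2→3: 3^3 + 3 + 1 = 31; 31−1 = 30
i=1: 30 = 3^3 + 3 (b=3); 3→4: 4^4 + 4 = 260; 260−1 = 259
i=2: 259 = 4^4 + 3 (b=4); 4→5: 5^5 + 3 = 3128; 3128−1 = 3127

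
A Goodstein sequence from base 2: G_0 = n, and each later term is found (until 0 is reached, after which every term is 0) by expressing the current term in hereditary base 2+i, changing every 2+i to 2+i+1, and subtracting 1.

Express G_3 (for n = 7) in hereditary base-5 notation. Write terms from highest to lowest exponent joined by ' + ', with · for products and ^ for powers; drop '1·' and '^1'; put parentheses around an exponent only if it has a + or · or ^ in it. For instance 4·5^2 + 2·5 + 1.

5^5 + 2

7 —HB2→ 2^2 + 2 + 1 —bump→ 3^3 + 3 + 1 = 31 —(−1)→ 30
30 —HB3→ 3^3 + 3 —bump→ 4^4 + 4 = 260 —(−1)→ 259
259 —HB4→ 4^4 + 3 —bump→ 5^5 + 3 = 3128 —(−1)→ 3127
3127 —HB5→ 5^5 + 2 —bump→ 6^6 + 2 = 46658 —(−1)→ 46657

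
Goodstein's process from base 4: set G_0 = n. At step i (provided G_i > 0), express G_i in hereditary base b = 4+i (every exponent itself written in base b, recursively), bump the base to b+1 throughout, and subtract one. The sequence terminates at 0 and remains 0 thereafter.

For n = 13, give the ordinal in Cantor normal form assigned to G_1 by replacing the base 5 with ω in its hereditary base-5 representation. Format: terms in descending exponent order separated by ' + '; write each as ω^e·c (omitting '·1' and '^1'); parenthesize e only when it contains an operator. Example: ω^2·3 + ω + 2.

ω·3

step 0: 13 = 3·4 + 1; sub 5 for 4: 3·5 + 1; = 16; G_1 = 16−1 = 15
step 1: 15 = 3·5; sub 6 for 5: 3·6; = 18; G_2 = 18−1 = 17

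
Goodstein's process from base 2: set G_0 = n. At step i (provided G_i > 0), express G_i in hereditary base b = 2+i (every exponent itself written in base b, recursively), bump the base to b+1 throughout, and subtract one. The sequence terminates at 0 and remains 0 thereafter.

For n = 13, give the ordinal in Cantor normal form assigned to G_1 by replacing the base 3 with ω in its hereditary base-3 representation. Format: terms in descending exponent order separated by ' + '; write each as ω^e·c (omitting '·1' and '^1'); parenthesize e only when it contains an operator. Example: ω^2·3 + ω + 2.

G_0=13  [base 2] 2^(2 + 1) + 2^2 + 1  →[2↦3]→  3^(3 + 1) + 3^3 + 1 = 109  −1 ⇒ G_1=108
G_1=108  [base 3] 3^(3 + 1) + 3^3  →[3↦4]→  4^(4 + 1) + 4^4 = 1280  −1 ⇒ G_2=1279

ω^(ω + 1) + ω^ω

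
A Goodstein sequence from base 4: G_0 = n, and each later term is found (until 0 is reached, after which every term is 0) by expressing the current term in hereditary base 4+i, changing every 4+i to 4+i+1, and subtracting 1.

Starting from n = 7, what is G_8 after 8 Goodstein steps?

i=0: 7 = 4 + 3 (b=4); 4→5: 5 + 3 = 8; 8−1 = 7
i=1: 7 = 5 + 2 (b=5); 5→6: 6 + 2 = 8; 8−1 = 7
i=2: 7 = 6 + 1 (b=6); 6→7: 7 + 1 = 8; 8−1 = 7
i=3: 7 = 7 (b=7); 7→8: 8 = 8; 8−1 = 7
i=4: 7 = 7 (b=8); 8→9: 7 = 7; 7−1 = 6
i=5: 6 = 6 (b=9); 9→10: 6 = 6; 6−1 = 5
i=6: 5 = 5 (b=10); 10→11: 5 = 5; 5−1 = 4
i=7: 4 = 4 (b=11); 11→12: 4 = 4; 4−1 = 3

3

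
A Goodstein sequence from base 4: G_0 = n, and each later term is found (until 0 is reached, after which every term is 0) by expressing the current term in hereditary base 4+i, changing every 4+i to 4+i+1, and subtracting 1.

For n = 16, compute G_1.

16 —HB4→ 4^2 —bump→ 5^2 = 25 —(−1)→ 24
24 —HB5→ 4·5 + 4 —bump→ 4·6 + 4 = 28 —(−1)→ 27

24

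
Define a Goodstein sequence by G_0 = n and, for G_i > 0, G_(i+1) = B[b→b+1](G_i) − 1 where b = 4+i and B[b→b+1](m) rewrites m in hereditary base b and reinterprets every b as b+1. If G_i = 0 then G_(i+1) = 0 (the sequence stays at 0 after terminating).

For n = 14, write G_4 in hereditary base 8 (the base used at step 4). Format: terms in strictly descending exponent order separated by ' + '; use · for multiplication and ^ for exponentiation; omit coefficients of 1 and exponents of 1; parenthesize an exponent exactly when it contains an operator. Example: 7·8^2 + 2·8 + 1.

[0] 14 ≡ 3·4 + 2 (base 4). Lift 5: 17. −1: 16.
[1] 16 ≡ 3·5 + 1 (base 5). Lift 6: 19. −1: 18.
[2] 18 ≡ 3·6 (base 6). Lift 7: 21. −1: 20.
[3] 20 ≡ 2·7 + 6 (base 7). Lift 8: 22. −1: 21.
[4] 21 ≡ 2·8 + 5 (base 8). Lift 9: 23. −1: 22.

2·8 + 5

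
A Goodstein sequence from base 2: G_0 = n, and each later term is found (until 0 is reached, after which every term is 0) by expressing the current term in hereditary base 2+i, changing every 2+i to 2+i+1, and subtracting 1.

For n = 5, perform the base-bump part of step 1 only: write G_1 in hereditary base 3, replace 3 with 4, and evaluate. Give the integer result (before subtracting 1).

5 —HB2→ 2^2 + 1 —bump→ 3^3 + 1 = 28 —(−1)→ 27
27 —HB3→ 3^3 —bump→ 4^4 = 256 —(−1)→ 255

256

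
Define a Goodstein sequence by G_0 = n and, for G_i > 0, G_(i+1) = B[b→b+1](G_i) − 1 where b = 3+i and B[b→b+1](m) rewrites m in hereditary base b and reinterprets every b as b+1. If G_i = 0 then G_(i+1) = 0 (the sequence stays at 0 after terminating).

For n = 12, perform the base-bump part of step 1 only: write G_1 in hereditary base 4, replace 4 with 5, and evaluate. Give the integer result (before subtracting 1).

28

(0) 12|_3 = 3^2 + 3 ↦ 4^2 + 4|_4 = 20 ⇒ 19
(1) 19|_4 = 4^2 + 3 ↦ 5^2 + 3|_5 = 28 ⇒ 27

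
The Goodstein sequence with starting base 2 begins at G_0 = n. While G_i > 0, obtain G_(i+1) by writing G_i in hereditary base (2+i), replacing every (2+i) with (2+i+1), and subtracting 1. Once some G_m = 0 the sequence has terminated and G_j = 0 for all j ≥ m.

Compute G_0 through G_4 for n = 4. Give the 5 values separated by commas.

4, 26, 41, 60, 83

G_0 = 4. HB_2(4) = 2^2. Bump = 27. G_1 = 26.
G_1 = 26. HB_3(26) = 2·3^2 + 2·3 + 2. Bump = 42. G_2 = 41.
G_2 = 41. HB_4(41) = 2·4^2 + 2·4 + 1. Bump = 61. G_3 = 60.
G_3 = 60. HB_5(60) = 2·5^2 + 2·5. Bump = 84. G_4 = 83.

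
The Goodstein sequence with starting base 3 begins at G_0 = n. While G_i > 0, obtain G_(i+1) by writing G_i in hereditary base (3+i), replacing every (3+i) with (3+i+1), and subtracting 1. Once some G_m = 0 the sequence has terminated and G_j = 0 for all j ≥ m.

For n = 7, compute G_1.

base 3: 7 = 2·3 + 1; at 4: 2·4 + 1 = 9; next = 8
base 4: 8 = 2·4; at 5: 2·5 = 10; next = 9

8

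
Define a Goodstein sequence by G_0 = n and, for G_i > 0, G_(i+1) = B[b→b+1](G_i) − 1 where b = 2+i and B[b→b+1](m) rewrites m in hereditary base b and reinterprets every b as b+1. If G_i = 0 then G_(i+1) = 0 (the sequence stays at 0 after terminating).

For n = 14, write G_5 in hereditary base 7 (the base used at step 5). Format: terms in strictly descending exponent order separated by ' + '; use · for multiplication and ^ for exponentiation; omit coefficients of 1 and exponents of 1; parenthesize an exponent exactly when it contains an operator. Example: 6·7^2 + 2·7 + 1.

7^(7 + 1) + 5·7^5 + 5·7^4 + 5·7^3 + 5·7^2 + 5·7 + 4

G_0 = 14. HB_2(14) = 2^(2 + 1) + 2^2 + 2. Bump = 111. G_1 = 110.
G_1 = 110. HB_3(110) = 3^(3 + 1) + 3^3 + 2. Bump = 1282. G_2 = 1281.
G_2 = 1281. HB_4(1281) = 4^(4 + 1) + 4^4 + 1. Bump = 18751. G_3 = 18750.
G_3 = 18750. HB_5(18750) = 5^(5 + 1) + 5^5. Bump = 326592. G_4 = 326591.
G_4 = 326591. HB_6(326591) = 6^(6 + 1) + 5·6^5 + 5·6^4 + 5·6^3 + 5·6^2 + 5·6 + 5. Bump = 5862841. G_5 = 5862840.
G_5 = 5862840. HB_7(5862840) = 7^(7 + 1) + 5·7^5 + 5·7^4 + 5·7^3 + 5·7^2 + 5·7 + 4. Bump = 134404972. G_6 = 134404971.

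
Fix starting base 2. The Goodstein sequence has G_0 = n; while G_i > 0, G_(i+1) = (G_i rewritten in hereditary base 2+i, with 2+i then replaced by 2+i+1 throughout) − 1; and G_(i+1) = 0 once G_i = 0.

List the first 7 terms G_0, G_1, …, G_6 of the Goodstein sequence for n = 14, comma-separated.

G_0 = 14. HB_2(14) = 2^(2 + 1) + 2^2 + 2. Bump = 111. G_1 = 110.
G_1 = 110. HB_3(110) = 3^(3 + 1) + 3^3 + 2. Bump = 1282. G_2 = 1281.
G_2 = 1281. HB_4(1281) = 4^(4 + 1) + 4^4 + 1. Bump = 18751. G_3 = 18750.
G_3 = 18750. HB_5(18750) = 5^(5 + 1) + 5^5. Bump = 326592. G_4 = 326591.
G_4 = 326591. HB_6(326591) = 6^(6 + 1) + 5·6^5 + 5·6^4 + 5·6^3 + 5·6^2 + 5·6 + 5. Bump = 5862841. G_5 = 5862840.
G_5 = 5862840. HB_7(5862840) = 7^(7 + 1) + 5·7^5 + 5·7^4 + 5·7^3 + 5·7^2 + 5·7 + 4. Bump = 134404972. G_6 = 134404971.

14, 110, 1281, 18750, 326591, 5862840, 134404971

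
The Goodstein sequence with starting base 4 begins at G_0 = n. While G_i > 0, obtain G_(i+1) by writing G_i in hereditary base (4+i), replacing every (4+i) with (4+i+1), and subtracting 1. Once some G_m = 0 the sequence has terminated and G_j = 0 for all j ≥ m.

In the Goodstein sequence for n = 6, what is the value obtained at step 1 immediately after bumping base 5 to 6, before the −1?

base 4: 6 = 4 + 2; at 5: 5 + 2 = 7; next = 6
base 5: 6 = 5 + 1; at 6: 6 + 1 = 7; next = 6

7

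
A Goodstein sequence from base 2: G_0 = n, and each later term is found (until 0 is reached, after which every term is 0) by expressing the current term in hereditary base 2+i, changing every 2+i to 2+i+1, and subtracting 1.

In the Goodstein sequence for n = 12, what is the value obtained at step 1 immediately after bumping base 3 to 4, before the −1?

(0) 12|_2 = 2^(2 + 1) + 2^2 ↦ 3^(3 + 1) + 3^3|_3 = 108 ⇒ 107
(1) 107|_3 = 3^(3 + 1) + 2·3^2 + 2·3 + 2 ↦ 4^(4 + 1) + 2·4^2 + 2·4 + 2|_4 = 1066 ⇒ 1065

1066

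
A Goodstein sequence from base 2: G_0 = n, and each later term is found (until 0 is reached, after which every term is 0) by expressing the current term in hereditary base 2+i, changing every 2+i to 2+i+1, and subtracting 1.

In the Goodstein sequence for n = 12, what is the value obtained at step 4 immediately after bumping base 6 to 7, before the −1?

G_0=12  [base 2] 2^(2 + 1) + 2^2  →[2↦3]→  3^(3 + 1) + 3^3 = 108  −1 ⇒ G_1=107
G_1=107  [base 3] 3^(3 + 1) + 2·3^2 + 2·3 + 2  →[3↦4]→  4^(4 + 1) + 2·4^2 + 2·4 + 2 = 1066  −1 ⇒ G_2=1065
G_2=1065  [base 4] 4^(4 + 1) + 2·4^2 + 2·4 + 1  →[4↦5]→  5^(5 + 1) + 2·5^2 + 2·5 + 1 = 15686  −1 ⇒ G_3=15685
G_3=15685  [base 5] 5^(5 + 1) + 2·5^2 + 2·5  →[5↦6]→  6^(6 + 1) + 2·6^2 + 2·6 = 280020  −1 ⇒ G_4=280019
G_4=280019  [base 6] 6^(6 + 1) + 2·6^2 + 6 + 5  →[6↦7]→  7^(7 + 1) + 2·7^2 + 7 + 5 = 5764911  −1 ⇒ G_5=5764910

5764911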